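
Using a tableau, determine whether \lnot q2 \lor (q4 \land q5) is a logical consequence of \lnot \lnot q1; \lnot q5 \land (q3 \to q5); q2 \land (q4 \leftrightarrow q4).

Initial set: {T \lnot \lnot q1; T (\lnot q5 \land (q3 \to q5)); T (q2 \land (q4 \leftrightarrow q4)); F (\lnot q2 \lor (q4 \land q5))}.
T \lnot \lnot q1: drop double negation, giving T q1.
T (\lnot q5 \land (q3 \to q5)): α-rule — add T \lnot q5, T (q3 \to q5).
T (q2 \land (q4 \leftrightarrow q4)): α-rule — add T q2, T (q4 \leftrightarrow q4).
F (\lnot q2 \lor (q4 \land q5)): α-rule — add F \lnot q2, F (q4 \land q5).
T (q3 \to q5): β-rule — branch into F q3  //  T q5.
  branch 1 (add F q3):
    T (q4 \leftrightarrow q4): β-rule — branch into T q4, T q4  //  F q4, F q4.
      branch 1.1 (add T q4, T q4):
        F (q4 \land q5): β-rule — branch into F q4  //  F q5.
          branch 1.1.1 (add F q4):
            × closes — contains both q4 and \lnot q4.
          branch 1.1.2 (add F q5):
            ○ open, literals {q1=true, q2=true, q3=false, q4=true, q5=false}.
      branch 1.2 (add F q4, F q4):
        F (q4 \land q5): β-rule — branch into F q4  //  F q5.
          branch 1.2.1 (add F q4):
            ○ open, literals {q1=true, q2=true, q3=false, q4=false, q5=false}.
          branch 1.2.2 (add F q5):
            ○ open, literals {q1=true, q2=true, q3=false, q4=false, q5=false}.
  branch 2 (add T q5):
    × closes — contains both q5 and \lnot q5.
2 branches closed, 3 open.
An open branch gives a countermodel: q1=true, q2=true, q3=false, q4=true, q5=false (unmentioned atoms arbitrary); the premises hold there but the conclusion fails.

No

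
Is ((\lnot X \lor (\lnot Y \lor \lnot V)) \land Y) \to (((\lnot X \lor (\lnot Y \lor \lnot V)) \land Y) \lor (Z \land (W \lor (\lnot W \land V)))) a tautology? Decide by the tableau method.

Valid

Assume the negation and expand:
Initial set: {\lnot (((\lnot X \lor (\lnot Y \lor \lnot V)) \land Y) \to (((\lnot X \lor (\lnot Y \lor \lnot V)) \land Y) \lor (Z \land (W \lor (\lnot W \land V)))))}.
\lnot (((\lnot X \lor (\lnot Y \lor \lnot V)) \land Y) \to (((\lnot X \lor (\lnot Y \lor \lnot V)) \land Y) \lor (Z \land (W \lor (\lnot W \land V))))): α-rule — add ((\lnot X \lor (\lnot Y \lor \lnot V)) \land Y), \lnot (((\lnot X \lor (\lnot Y \lor \lnot V)) \land Y) \lor (Z \land (W \lor (\lnot W \land V)))).
((\lnot X \lor (\lnot Y \lor \lnot V)) \land Y): α-rule — add (\lnot X \lor (\lnot Y \lor \lnot V)), Y.
\lnot (((\lnot X \lor (\lnot Y \lor \lnot V)) \land Y) \lor (Z \land (W \lor (\lnot W \land V)))): α-rule — add \lnot ((\lnot X \lor (\lnot Y \lor \lnot V)) \land Y), \lnot (Z \land (W \lor (\lnot W \land V))).
(\lnot X \lor (\lnot Y \lor \lnot V)): β-rule — branch into \lnot X  //  (\lnot Y \lor \lnot V).
  branch 1 (add \lnot X):
    \lnot ((\lnot X \lor (\lnot Y \lor \lnot V)) \land Y): β-rule — branch into \lnot (\lnot X \lor (\lnot Y \lor \lnot V))  //  \lnot Y.
      branch 1.1 (add \lnot (\lnot X \lor (\lnot Y \lor \lnot V))):
        \lnot (\lnot X \lor (\lnot Y \lor \lnot V)): α-rule — add \lnot \lnot X, \lnot (\lnot Y \lor \lnot V).
        × closes — contains both X and \lnot X.
      branch 1.2 (add \lnot Y):
        × closes — contains both Y and \lnot Y.
  branch 2 (add (\lnot Y \lor \lnot V)):
    \lnot ((\lnot X \lor (\lnot Y \lor \lnot V)) \land Y): β-rule — branch into \lnot (\lnot X \lor (\lnot Y \lor \lnot V))  //  \lnot Y.
      branch 2.1 (add \lnot (\lnot X \lor (\lnot Y \lor \lnot V))):
        \lnot (\lnot X \lor (\lnot Y \lor \lnot V)): α-rule — add \lnot \lnot X, \lnot (\lnot Y \lor \lnot V).
        \lnot (\lnot Y \lor \lnot V): α-rule — add \lnot \lnot Y, \lnot \lnot V.
        \lnot (Z \land (W \lor (\lnot W \land V))): β-rule — branch into \lnot Z  //  \lnot (W \lor (\lnot W \land V)).
          branch 2.1.1 (add \lnot Z):
            (\lnot Y \lor \lnot V): β-rule — branch into \lnot Y  //  \lnot V.
              branch 2.1.1.1 (add \lnot Y):
                × closes — contains both Y and \lnot Y.
              branch 2.1.1.2 (add \lnot V):
                × closes — contains both V and \lnot V.
          branch 2.1.2 (add \lnot (W \lor (\lnot W \land V))):
            \lnot (W \lor (\lnot W \land V)): α-rule — add \lnot W, \lnot (\lnot W \land V).
            (\lnot Y \lor \lnot V): β-rule — branch into \lnot Y  //  \lnot V.
              branch 2.1.2.1 (add \lnot Y):
                × closes — contains both Y and \lnot Y.
              branch 2.1.2.2 (add \lnot V):
                × closes — contains both V and \lnot V.
      branch 2.2 (add \lnot Y):
        × closes — contains both Y and \lnot Y.
All 7 branches close.
Every branch closed, so the negation is unsatisfiable and the formula is valid.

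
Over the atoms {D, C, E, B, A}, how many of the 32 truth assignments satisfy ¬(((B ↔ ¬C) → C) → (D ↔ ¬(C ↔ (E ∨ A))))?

Initial set: {¬(((B ↔ ¬C) → C) → (D ↔ ¬(C ↔ (E ∨ A))))}.
¬(((B ↔ ¬C) → C) → (D ↔ ¬(C ↔ (E ∨ A)))): α-rule — add ((B ↔ ¬C) → C), ¬(D ↔ ¬(C ↔ (E ∨ A))).
((B ↔ ¬C) → C): β-rule — branch into ¬(B ↔ ¬C)  //  C.
  branch 1 (add ¬(B ↔ ¬C)):
    ¬(D ↔ ¬(C ↔ (E ∨ A))): β-rule — branch into D, ¬¬(C ↔ (E ∨ A))  //  ¬D, ¬(C ↔ (E ∨ A)).
      branch 1.1 (add D, ¬¬(C ↔ (E ∨ A))):
        ¬(B ↔ ¬C): β-rule — branch into B, ¬¬C  //  ¬B, ¬C.
          branch 1.1.1 (add B, ¬¬C):
            ¬¬(C ↔ (E ∨ A)): β-rule — branch into C, (E ∨ A)  //  ¬C, ¬(E ∨ A).
              branch 1.1.1.1 (add C, (E ∨ A)):
                (E ∨ A): β-rule — branch into E  //  A.
                  branch 1.1.1.1.1 (add E):
                    ○ open, literals {B=true, C=true, D=true, E=true}.
                  branch 1.1.1.1.2 (add A):
                    ○ open, literals {A=true, B=true, C=true, D=true}.
              branch 1.1.1.2 (add ¬C, ¬(E ∨ A)):
                × closes — contains both C and ¬C.
          branch 1.1.2 (add ¬B, ¬C):
            ¬¬(C ↔ (E ∨ A)): β-rule — branch into C, (E ∨ A)  //  ¬C, ¬(E ∨ A).
              branch 1.1.2.1 (add C, (E ∨ A)):
                × closes — contains both C and ¬C.
              branch 1.1.2.2 (add ¬C, ¬(E ∨ A)):
                ¬(E ∨ A): α-rule — add ¬E, ¬A.
                ○ open, literals {A=false, B=false, C=false, D=true, E=false}.
      branch 1.2 (add ¬D, ¬(C ↔ (E ∨ A))):
        ¬(B ↔ ¬C): β-rule — branch into B, ¬¬C  //  ¬B, ¬C.
          branch 1.2.1 (add B, ¬¬C):
            ¬(C ↔ (E ∨ A)): β-rule — branch into C, ¬(E ∨ A)  //  ¬C, (E ∨ A).
              branch 1.2.1.1 (add C, ¬(E ∨ A)):
                ¬(E ∨ A): α-rule — add ¬E, ¬A.
                ○ open, literals {A=false, B=true, C=true, D=false, E=false}.
              branch 1.2.1.2 (add ¬C, (E ∨ A)):
                × closes — contains both C and ¬C.
          branch 1.2.2 (add ¬B, ¬C):
            ¬(C ↔ (E ∨ A)): β-rule — branch into C, ¬(E ∨ A)  //  ¬C, (E ∨ A).
              branch 1.2.2.1 (add C, ¬(E ∨ A)):
                × closes — contains both C and ¬C.
              branch 1.2.2.2 (add ¬C, (E ∨ A)):
                (E ∨ A): β-rule — branch into E  //  A.
                  branch 1.2.2.2.1 (add E):
                    ○ open, literals {B=false, C=false, D=false, E=true}.
                  branch 1.2.2.2.2 (add A):
                    ○ open, literals {A=true, B=false, C=false, D=false}.
  branch 2 (add C):
    ¬(D ↔ ¬(C ↔ (E ∨ A))): β-rule — branch into D, ¬¬(C ↔ (E ∨ A))  //  ¬D, ¬(C ↔ (E ∨ A)).
      branch 2.1 (add D, ¬¬(C ↔ (E ∨ A))):
        ¬¬(C ↔ (E ∨ A)): β-rule — branch into C, (E ∨ A)  //  ¬C, ¬(E ∨ A).
          branch 2.1.1 (add C, (E ∨ A)):
            (E ∨ A): β-rule — branch into E  //  A.
              branch 2.1.1.1 (add E):
                ○ open, literals {C=true, D=true, E=true}.
              branch 2.1.1.2 (add A):
                ○ open, literals {A=true, C=true, D=true}.
          branch 2.1.2 (add ¬C, ¬(E ∨ A)):
            × closes — contains both C and ¬C.
      branch 2.2 (add ¬D, ¬(C ↔ (E ∨ A))):
        ¬(C ↔ (E ∨ A)): β-rule — branch into C, ¬(E ∨ A)  //  ¬C, (E ∨ A).
          branch 2.2.1 (add C, ¬(E ∨ A)):
            ¬(E ∨ A): α-rule — add ¬E, ¬A.
            ○ open, literals {A=false, C=true, D=false, E=false}.
          branch 2.2.2 (add ¬C, (E ∨ A)):
            × closes — contains both C and ¬C.
6 branches closed, 9 open.
Each open branch fixes some atoms; the unmentioned ones are free. Counting distinct full assignments: branch {B=true, C=true, D=true, E=true} (A) contributes 2 new; branch {A=true, B=true, C=true, D=true} (E) contributes 1 new; branch {A=false, B=false, C=false, D=true, E=false} (none free) contributes 1 new; branch {A=false, B=true, C=true, D=false, E=false} (none free) contributes 1 new; branch {B=false, C=false, D=false, E=true} (A) contributes 2 new; branch {A=true, B=false, C=false, D=false} (E) contributes 1 new; branch {C=true, D=true, E=true} (B, A) contributes 2 new; branch {A=true, C=true, D=true} (E, B) contributes 1 new; branch {A=false, C=true, D=false, E=false} (B) contributes 1 new. Total: 12.

12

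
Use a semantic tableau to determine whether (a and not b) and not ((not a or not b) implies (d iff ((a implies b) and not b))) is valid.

Assume the negation and expand:
Initial set: {not ((a and not b) and not ((not a or not b) implies (d iff ((a implies b) and not b))))}.
not ((a and not b) and not ((not a or not b) implies (d iff ((a implies b) and not b)))): β-rule — branch into not (a and not b)  //  not not ((not a or not b) implies (d iff ((a implies b) and not b))).
  branch 1 (add not (a and not b)):
    not (a and not b): β-rule — branch into not a  //  not not b.
      branch 1.1 (add not a):
        ○ open, literals {a=false}.
      branch 1.2 (add not not b):
        ○ open, literals {b=true}.
  branch 2 (add not not ((not a or not b) implies (d iff ((a implies b) and not b)))):
    not not ((not a or not b) implies (d iff ((a implies b) and not b))): β-rule — branch into not (not a or not b)  //  (d iff ((a implies b) and not b)).
      branch 2.1 (add not (not a or not b)):
        not (not a or not b): α-rule — add not not a, not not b.
        ○ open, literals {a=true, b=true}.
      branch 2.2 (add (d iff ((a implies b) and not b))):
        (d iff ((a implies b) and not b)): β-rule — branch into d, ((a implies b) and not b)  //  not d, not ((a implies b) and not b).
          branch 2.2.1 (add d, ((a implies b) and not b)):
            ((a implies b) and not b): α-rule — add (a implies b), not b.
            (a implies b): β-rule — branch into not a  //  b.
              branch 2.2.1.1 (add not a):
                ○ open, literals {a=false, b=false, d=true}.
              branch 2.2.1.2 (add b):
                × closes — contains both b and not b.
          branch 2.2.2 (add not d, not ((a implies b) and not b)):
            not ((a implies b) and not b): β-rule — branch into not (a implies b)  //  not not b.
              branch 2.2.2.1 (add not (a implies b)):
                not (a implies b): α-rule — add a, not b.
                ○ open, literals {a=true, b=false, d=false}.
              branch 2.2.2.2 (add not not b):
                ○ open, literals {b=true, d=false}.
1 branch closed, 6 open.
An open branch gives a countermodel: a=false (unmentioned atoms arbitrary); under it the original formula is false.

Not valid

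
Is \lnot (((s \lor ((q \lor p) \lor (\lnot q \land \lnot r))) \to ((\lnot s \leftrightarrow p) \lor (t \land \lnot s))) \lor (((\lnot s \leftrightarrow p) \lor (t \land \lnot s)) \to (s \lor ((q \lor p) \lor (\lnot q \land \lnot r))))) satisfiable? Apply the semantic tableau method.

Initial set: {\lnot (((s \lor ((q \lor p) \lor (\lnot q \land \lnot r))) \to ((\lnot s \leftrightarrow p) \lor (t \land \lnot s))) \lor (((\lnot s \leftrightarrow p) \lor (t \land \lnot s)) \to (s \lor ((q \lor p) \lor (\lnot q \land \lnot r)))))}.
\lnot (((s \lor ((q \lor p) \lor (\lnot q \land \lnot r))) \to ((\lnot s \leftrightarrow p) \lor (t \land \lnot s))) \lor (((\lnot s \leftrightarrow p) \lor (t \land \lnot s)) \to (s \lor ((q \lor p) \lor (\lnot q \land \lnot r))))): α-rule — add \lnot ((s \lor ((q \lor p) \lor (\lnot q \land \lnot r))) \to ((\lnot s \leftrightarrow p) \lor (t \land \lnot s))), \lnot (((\lnot s \leftrightarrow p) \lor (t \land \lnot s)) \to (s \lor ((q \lor p) \lor (\lnot q \land \lnot r)))).
\lnot ((s \lor ((q \lor p) \lor (\lnot q \land \lnot r))) \to ((\lnot s \leftrightarrow p) \lor (t \land \lnot s))): α-rule — add (s \lor ((q \lor p) \lor (\lnot q \land \lnot r))), \lnot ((\lnot s \leftrightarrow p) \lor (t \land \lnot s)).
\lnot (((\lnot s \leftrightarrow p) \lor (t \land \lnot s)) \to (s \lor ((q \lor p) \lor (\lnot q \land \lnot r)))): α-rule — add ((\lnot s \leftrightarrow p) \lor (t \land \lnot s)), \lnot (s \lor ((q \lor p) \lor (\lnot q \land \lnot r))).
\lnot ((\lnot s \leftrightarrow p) \lor (t \land \lnot s)): α-rule — add \lnot (\lnot s \leftrightarrow p), \lnot (t \land \lnot s).
\lnot (s \lor ((q \lor p) \lor (\lnot q \land \lnot r))): α-rule — add \lnot s, \lnot ((q \lor p) \lor (\lnot q \land \lnot r)).
\lnot ((q \lor p) \lor (\lnot q \land \lnot r)): α-rule — add \lnot (q \lor p), \lnot (\lnot q \land \lnot r).
\lnot (q \lor p): α-rule — add \lnot q, \lnot p.
(s \lor ((q \lor p) \lor (\lnot q \land \lnot r))): β-rule — branch into s  //  ((q \lor p) \lor (\lnot q \land \lnot r)).
  branch 1 (add s):
    × closes — contains both s and \lnot s.
  branch 2 (add ((q \lor p) \lor (\lnot q \land \lnot r))):
    ((\lnot s \leftrightarrow p) \lor (t \land \lnot s)): β-rule — branch into (\lnot s \leftrightarrow p)  //  (t \land \lnot s).
      branch 2.1 (add (\lnot s \leftrightarrow p)):
        \lnot (\lnot s \leftrightarrow p): β-rule — branch into \lnot s, \lnot p  //  \lnot \lnot s, p.
          branch 2.1.1 (add \lnot s, \lnot p):
            \lnot (t \land \lnot s): β-rule — branch into \lnot t  //  \lnot \lnot s.
              branch 2.1.1.1 (add \lnot t):
                \lnot (\lnot q \land \lnot r): β-rule — branch into \lnot \lnot q  //  \lnot \lnot r.
                  branch 2.1.1.1.1 (add \lnot \lnot q):
                    × closes — contains both q and \lnot q.
                  branch 2.1.1.1.2 (add \lnot \lnot r):
                    ((q \lor p) \lor (\lnot q \land \lnot r)): β-rule — branch into (q \lor p)  //  (\lnot q \land \lnot r).
                      branch 2.1.1.1.2.1 (add (q \lor p)):
                        (\lnot s \leftrightarrow p): β-rule — branch into \lnot s, p  //  \lnot \lnot s, \lnot p.
                          branch 2.1.1.1.2.1.1 (add \lnot s, p):
                            × closes — contains both p and \lnot p.
                          branch 2.1.1.1.2.1.2 (add \lnot \lnot s, \lnot p):
                            × closes — contains both s and \lnot s.
                      branch 2.1.1.1.2.2 (add (\lnot q \land \lnot r)):
                        (\lnot q \land \lnot r): α-rule — add \lnot q, \lnot r.
                        × closes — contains both r and \lnot r.
              branch 2.1.1.2 (add \lnot \lnot s):
                × closes — contains both s and \lnot s.
          branch 2.1.2 (add \lnot \lnot s, p):
            × closes — contains both s and \lnot s.
      branch 2.2 (add (t \land \lnot s)):
        (t \land \lnot s): α-rule — add t, \lnot s.
        \lnot (\lnot s \leftrightarrow p): β-rule — branch into \lnot s, \lnot p  //  \lnot \lnot s, p.
          branch 2.2.1 (add \lnot s, \lnot p):
            \lnot (t \land \lnot s): β-rule — branch into \lnot t  //  \lnot \lnot s.
              branch 2.2.1.1 (add \lnot t):
                × closes — contains both t and \lnot t.
              branch 2.2.1.2 (add \lnot \lnot s):
                × closes — contains both s and \lnot s.
          branch 2.2.2 (add \lnot \lnot s, p):
            × closes — contains both s and \lnot s.
All 10 branches close.
Every branch closed; the formula is unsatisfiable.

Unsatisfiable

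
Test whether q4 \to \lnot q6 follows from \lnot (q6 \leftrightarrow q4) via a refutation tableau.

Initial set: {\lnot (q6 \leftrightarrow q4); \lnot (q4 \to \lnot q6)}.
\lnot (q4 \to \lnot q6): α-rule — add q4, \lnot \lnot q6.
\lnot (q6 \leftrightarrow q4): β-rule — branch into q6, \lnot q4  //  \lnot q6, q4.
  branch 1 (add q6, \lnot q4):
    × closes — contains both q4 and \lnot q4.
  branch 2 (add \lnot q6, q4):
    × closes — contains both q6 and \lnot q6.
All 2 branches close.
Every branch closed, so the premises entail the conclusion.

Yes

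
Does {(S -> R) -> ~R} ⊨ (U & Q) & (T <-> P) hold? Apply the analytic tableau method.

Initial set: {T ((S -> R) -> ~R); F ((U & Q) & (T <-> P))}.
T ((S -> R) -> ~R): β-rule — branch into F (S -> R)  //  T ~R.
  branch 1 (add F (S -> R)):
    F (S -> R): α-rule — add T S, F R.
    F ((U & Q) & (T <-> P)): β-rule — branch into F (U & Q)  //  F (T <-> P).
      branch 1.1 (add F (U & Q)):
        F (U & Q): β-rule — branch into F U  //  F Q.
          branch 1.1.1 (add F U):
            ○ open, literals {R=0, S=1, U=0}.
          branch 1.1.2 (add F Q):
            ○ open, literals {Q=0, R=0, S=1}.
      branch 1.2 (add F (T <-> P)):
        F (T <-> P): β-rule — branch into T T, F P  //  F T, T P.
          branch 1.2.1 (add T T, F P):
            ○ open, literals {P=0, R=0, S=1, T=1}.
          branch 1.2.2 (add F T, T P):
            ○ open, literals {P=1, R=0, S=1, T=0}.
  branch 2 (add T ~R):
    F ((U & Q) & (T <-> P)): β-rule — branch into F (U & Q)  //  F (T <-> P).
      branch 2.1 (add F (U & Q)):
        F (U & Q): β-rule — branch into F U  //  F Q.
          branch 2.1.1 (add F U):
            ○ open, literals {R=0, U=0}.
          branch 2.1.2 (add F Q):
            ○ open, literals {Q=0, R=0}.
      branch 2.2 (add F (T <-> P)):
        F (T <-> P): β-rule — branch into T T, F P  //  F T, T P.
          branch 2.2.1 (add T T, F P):
            ○ open, literals {P=0, R=0, T=1}.
          branch 2.2.2 (add F T, T P):
            ○ open, literals {P=1, R=0, T=0}.
0 branches closed, 8 open.
An open branch gives a countermodel: R=0, S=1, U=0 (unmentioned atoms arbitrary); the premises hold there but the conclusion fails.

No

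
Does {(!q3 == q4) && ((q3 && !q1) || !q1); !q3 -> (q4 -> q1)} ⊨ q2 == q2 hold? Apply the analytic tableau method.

Initial set: {T ((!q3 == q4) && ((q3 && !q1) || !q1)); T (!q3 -> (q4 -> q1)); F (q2 == q2)}.
T ((!q3 == q4) && ((q3 && !q1) || !q1)): α-rule — add T (!q3 == q4), T ((q3 && !q1) || !q1).
T (!q3 -> (q4 -> q1)): β-rule — branch into F !q3  //  T (q4 -> q1).
  branch 1 (add F !q3):
    F (q2 == q2): β-rule — branch into T q2, F q2  //  F q2, T q2.
      branch 1.1 (add T q2, F q2):
        × closes — contains both q2 and !q2.
      branch 1.2 (add F q2, T q2):
        × closes — contains both q2 and !q2.
  branch 2 (add T (q4 -> q1)):
    F (q2 == q2): β-rule — branch into T q2, F q2  //  F q2, T q2.
      branch 2.1 (add T q2, F q2):
        × closes — contains both q2 and !q2.
      branch 2.2 (add F q2, T q2):
        × closes — contains both q2 and !q2.
All 4 branches close.
Every branch closed, so the premises entail the conclusion.

Yes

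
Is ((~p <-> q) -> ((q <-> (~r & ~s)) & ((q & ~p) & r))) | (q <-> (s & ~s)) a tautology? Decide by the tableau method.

Assume the negation and expand:
Initial set: {~(((~p <-> q) -> ((q <-> (~r & ~s)) & ((q & ~p) & r))) | (q <-> (s & ~s)))}.
~(((~p <-> q) -> ((q <-> (~r & ~s)) & ((q & ~p) & r))) | (q <-> (s & ~s))): α-rule — add ~((~p <-> q) -> ((q <-> (~r & ~s)) & ((q & ~p) & r))), ~(q <-> (s & ~s)).
~((~p <-> q) -> ((q <-> (~r & ~s)) & ((q & ~p) & r))): α-rule — add (~p <-> q), ~((q <-> (~r & ~s)) & ((q & ~p) & r)).
~(q <-> (s & ~s)): β-rule — branch into q, ~(s & ~s)  //  ~q, (s & ~s).
  branch 1 (add q, ~(s & ~s)):
    (~p <-> q): β-rule — branch into ~p, q  //  ~~p, ~q.
      branch 1.1 (add ~p, q):
        ~((q <-> (~r & ~s)) & ((q & ~p) & r)): β-rule — branch into ~(q <-> (~r & ~s))  //  ~((q & ~p) & r).
          branch 1.1.1 (add ~(q <-> (~r & ~s))):
            ~(s & ~s): β-rule — branch into ~s  //  ~~s.
              branch 1.1.1.1 (add ~s):
                ~(q <-> (~r & ~s)): β-rule — branch into q, ~(~r & ~s)  //  ~q, (~r & ~s).
                  branch 1.1.1.1.1 (add q, ~(~r & ~s)):
                    ~(~r & ~s): β-rule — branch into ~~r  //  ~~s.
                      branch 1.1.1.1.1.1 (add ~~r):
                        ○ open, literals {p=0, q=1, r=1, s=0}.
                      branch 1.1.1.1.1.2 (add ~~s):
                        × closes — contains both s and ~s.
                  branch 1.1.1.1.2 (add ~q, (~r & ~s)):
                    × closes — contains both q and ~q.
              branch 1.1.1.2 (add ~~s):
                ~(q <-> (~r & ~s)): β-rule — branch into q, ~(~r & ~s)  //  ~q, (~r & ~s).
                  branch 1.1.1.2.1 (add q, ~(~r & ~s)):
                    ~(~r & ~s): β-rule — branch into ~~r  //  ~~s.
                      branch 1.1.1.2.1.1 (add ~~r):
                        ○ open, literals {p=0, q=1, r=1, s=1}.
                      branch 1.1.1.2.1.2 (add ~~s):
                        ○ open, literals {p=0, q=1, s=1}.
                  branch 1.1.1.2.2 (add ~q, (~r & ~s)):
                    × closes — contains both q and ~q.
          branch 1.1.2 (add ~((q & ~p) & r)):
            ~(s & ~s): β-rule — branch into ~s  //  ~~s.
              branch 1.1.2.1 (add ~s):
                ~((q & ~p) & r): β-rule — branch into ~(q & ~p)  //  ~r.
                  branch 1.1.2.1.1 (add ~(q & ~p)):
                    ~(q & ~p): β-rule — branch into ~q  //  ~~p.
                      branch 1.1.2.1.1.1 (add ~q):
                        × closes — contains both q and ~q.
                      branch 1.1.2.1.1.2 (add ~~p):
                        × closes — contains both p and ~p.
                  branch 1.1.2.1.2 (add ~r):
                    ○ open, literals {p=0, q=1, r=0, s=0}.
              branch 1.1.2.2 (add ~~s):
                ~((q & ~p) & r): β-rule — branch into ~(q & ~p)  //  ~r.
                  branch 1.1.2.2.1 (add ~(q & ~p)):
                    ~(q & ~p): β-rule — branch into ~q  //  ~~p.
                      branch 1.1.2.2.1.1 (add ~q):
                        × closes — contains both q and ~q.
                      branch 1.1.2.2.1.2 (add ~~p):
                        × closes — contains both p and ~p.
                  branch 1.1.2.2.2 (add ~r):
                    ○ open, literals {p=0, q=1, r=0, s=1}.
      branch 1.2 (add ~~p, ~q):
        × closes — contains both q and ~q.
  branch 2 (add ~q, (s & ~s)):
    (s & ~s): α-rule — add s, ~s.
    × closes — contains both s and ~s.
9 branches closed, 5 open.
An open branch gives a countermodel: p=0, q=1, r=1, s=0 (unmentioned atoms arbitrary); under it the original formula is false.

Not valid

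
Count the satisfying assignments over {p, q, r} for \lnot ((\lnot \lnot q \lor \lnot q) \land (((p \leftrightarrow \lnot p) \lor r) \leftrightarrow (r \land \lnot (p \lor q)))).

3

Initial set: {\lnot ((\lnot \lnot q \lor \lnot q) \land (((p \leftrightarrow \lnot p) \lor r) \leftrightarrow (r \land \lnot (p \lor q))))}.
\lnot ((\lnot \lnot q \lor \lnot q) \land (((p \leftrightarrow \lnot p) \lor r) \leftrightarrow (r \land \lnot (p \lor q)))): β-rule — branch into \lnot (\lnot \lnot q \lor \lnot q)  //  \lnot (((p \leftrightarrow \lnot p) \lor r) \leftrightarrow (r \land \lnot (p \lor q))).
  branch 1 (add \lnot (\lnot \lnot q \lor \lnot q)):
    \lnot (\lnot \lnot q \lor \lnot q): α-rule — add \lnot \lnot \lnot q, \lnot \lnot q.
    \lnot \lnot \lnot q: drop double negation, giving \lnot q.
    × closes — contains both q and \lnot q.
  branch 2 (add \lnot (((p \leftrightarrow \lnot p) \lor r) \leftrightarrow (r \land \lnot (p \lor q)))):
    \lnot (((p \leftrightarrow \lnot p) \lor r) \leftrightarrow (r \land \lnot (p \lor q))): β-rule — branch into ((p \leftrightarrow \lnot p) \lor r), \lnot (r \land \lnot (p \lor q))  //  \lnot ((p \leftrightarrow \lnot p) \lor r), (r \land \lnot (p \lor q)).
      branch 2.1 (add ((p \leftrightarrow \lnot p) \lor r), \lnot (r \land \lnot (p \lor q))):
        ((p \leftrightarrow \lnot p) \lor r): β-rule — branch into (p \leftrightarrow \lnot p)  //  r.
          branch 2.1.1 (add (p \leftrightarrow \lnot p)):
            \lnot (r \land \lnot (p \lor q)): β-rule — branch into \lnot r  //  \lnot \lnot (p \lor q).
              branch 2.1.1.1 (add \lnot r):
                (p \leftrightarrow \lnot p): β-rule — branch into p, \lnot p  //  \lnot p, \lnot \lnot p.
                  branch 2.1.1.1.1 (add p, \lnot p):
                    × closes — contains both p and \lnot p.
                  branch 2.1.1.1.2 (add \lnot p, \lnot \lnot p):
                    × closes — contains both p and \lnot p.
              branch 2.1.1.2 (add \lnot \lnot (p \lor q)):
                (p \leftrightarrow \lnot p): β-rule — branch into p, \lnot p  //  \lnot p, \lnot \lnot p.
                  branch 2.1.1.2.1 (add p, \lnot p):
                    × closes — contains both p and \lnot p.
                  branch 2.1.1.2.2 (add \lnot p, \lnot \lnot p):
                    × closes — contains both p and \lnot p.
          branch 2.1.2 (add r):
            \lnot (r \land \lnot (p \lor q)): β-rule — branch into \lnot r  //  \lnot \lnot (p \lor q).
              branch 2.1.2.1 (add \lnot r):
                × closes — contains both r and \lnot r.
              branch 2.1.2.2 (add \lnot \lnot (p \lor q)):
                \lnot \lnot (p \lor q): β-rule — branch into p  //  q.
                  branch 2.1.2.2.1 (add p):
                    ○ open, literals {p=true, r=true}.
                  branch 2.1.2.2.2 (add q):
                    ○ open, literals {q=true, r=true}.
      branch 2.2 (add \lnot ((p \leftrightarrow \lnot p) \lor r), (r \land \lnot (p \lor q))):
        \lnot ((p \leftrightarrow \lnot p) \lor r): α-rule — add \lnot (p \leftrightarrow \lnot p), \lnot r.
        (r \land \lnot (p \lor q)): α-rule — add r, \lnot (p \lor q).
        × closes — contains both r and \lnot r.
7 branches closed, 2 open.
Each open branch fixes some atoms; the unmentioned ones are free. Counting distinct full assignments: branch {p=true, r=true} (q) contributes 2 new; branch {q=true, r=true} (p) contributes 1 new. Total: 3.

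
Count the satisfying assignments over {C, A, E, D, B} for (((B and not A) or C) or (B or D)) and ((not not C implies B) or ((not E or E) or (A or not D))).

28

Initial set: {((((B and not A) or C) or (B or D)) and ((not not C implies B) or ((not E or E) or (A or not D))))}.
((((B and not A) or C) or (B or D)) and ((not not C implies B) or ((not E or E) or (A or not D)))): α-rule — add (((B and not A) or C) or (B or D)), ((not not C implies B) or ((not E or E) or (A or not D))).
(((B and not A) or C) or (B or D)): β-rule — branch into ((B and not A) or C)  //  (B or D).
  branch 1 (add ((B and not A) or C)):
    ((not not C implies B) or ((not E or E) or (A or not D))): β-rule — branch into (not not C implies B)  //  ((not E or E) or (A or not D)).
      branch 1.1 (add (not not C implies B)):
        ((B and not A) or C): β-rule — branch into (B and not A)  //  C.
          branch 1.1.1 (add (B and not A)):
            (B and not A): α-rule — add B, not A.
            (not not C implies B): β-rule — branch into not not not C  //  B.
              branch 1.1.1.1 (add not not not C):
                not not not C: drop double negation, giving not C.
                ○ open, literals {A=false, B=true, C=false}.
              branch 1.1.1.2 (add B):
                ○ open, literals {A=false, B=true}.
          branch 1.1.2 (add C):
            (not not C implies B): β-rule — branch into not not not C  //  B.
              branch 1.1.2.1 (add not not not C):
                not not not C: drop double negation, giving not C.
                × closes — contains both C and not C.
              branch 1.1.2.2 (add B):
                ○ open, literals {B=true, C=true}.
      branch 1.2 (add ((not E or E) or (A or not D))):
        ((B and not A) or C): β-rule — branch into (B and not A)  //  C.
          branch 1.2.1 (add (B and not A)):
            (B and not A): α-rule — add B, not A.
            ((not E or E) or (A or not D)): β-rule — branch into (not E or E)  //  (A or not D).
              branch 1.2.1.1 (add (not E or E)):
                (not E or E): β-rule — branch into not E  //  E.
                  branch 1.2.1.1.1 (add not E):
                    ○ open, literals {A=false, B=true, E=false}.
                  branch 1.2.1.1.2 (add E):
                    ○ open, literals {A=false, B=true, E=true}.
              branch 1.2.1.2 (add (A or not D)):
                (A or not D): β-rule — branch into A  //  not D.
                  branch 1.2.1.2.1 (add A):
                    × closes — contains both A and not A.
                  branch 1.2.1.2.2 (add not D):
                    ○ open, literals {A=false, B=true, D=false}.
          branch 1.2.2 (add C):
            ((not E or E) or (A or not D)): β-rule — branch into (not E or E)  //  (A or not D).
              branch 1.2.2.1 (add (not E or E)):
                (not E or E): β-rule — branch into not E  //  E.
                  branch 1.2.2.1.1 (add not E):
                    ○ open, literals {C=true, E=false}.
                  branch 1.2.2.1.2 (add E):
                    ○ open, literals {C=true, E=true}.
              branch 1.2.2.2 (add (A or not D)):
                (A or not D): β-rule — branch into A  //  not D.
                  branch 1.2.2.2.1 (add A):
                    ○ open, literals {A=true, C=true}.
                  branch 1.2.2.2.2 (add not D):
                    ○ open, literals {C=true, D=false}.
  branch 2 (add (B or D)):
    ((not not C implies B) or ((not E or E) or (A or not D))): β-rule — branch into (not not C implies B)  //  ((not E or E) or (A or not D)).
      branch 2.1 (add (not not C implies B)):
        (B or D): β-rule — branch into B  //  D.
          branch 2.1.1 (add B):
            (not not C implies B): β-rule — branch into not not not C  //  B.
              branch 2.1.1.1 (add not not not C):
                not not not C: drop double negation, giving not C.
                ○ open, literals {B=true, C=false}.
              branch 2.1.1.2 (add B):
                ○ open, literals {B=true}.
          branch 2.1.2 (add D):
            (not not C implies B): β-rule — branch into not not not C  //  B.
              branch 2.1.2.1 (add not not not C):
                not not not C: drop double negation, giving not C.
                ○ open, literals {C=false, D=true}.
              branch 2.1.2.2 (add B):
                ○ open, literals {B=true, D=true}.
      branch 2.2 (add ((not E or E) or (A or not D))):
        (B or D): β-rule — branch into B  //  D.
          branch 2.2.1 (add B):
            ((not E or E) or (A or not D)): β-rule — branch into (not E or E)  //  (A or not D).
              branch 2.2.1.1 (add (not E or E)):
                (not E or E): β-rule — branch into not E  //  E.
                  branch 2.2.1.1.1 (add not E):
                    ○ open, literals {B=true, E=false}.
                  branch 2.2.1.1.2 (add E):
                    ○ open, literals {B=true, E=true}.
              branch 2.2.1.2 (add (A or not D)):
                (A or not D): β-rule — branch into A  //  not D.
                  branch 2.2.1.2.1 (add A):
                    ○ open, literals {A=true, B=true}.
                  branch 2.2.1.2.2 (add not D):
                    ○ open, literals {B=true, D=false}.
          branch 2.2.2 (add D):
            ((not E or E) or (A or not D)): β-rule — branch into (not E or E)  //  (A or not D).
              branch 2.2.2.1 (add (not E or E)):
                (not E or E): β-rule — branch into not E  //  E.
                  branch 2.2.2.1.1 (add not E):
                    ○ open, literals {D=true, E=false}.
                  branch 2.2.2.1.2 (add E):
                    ○ open, literals {D=true, E=true}.
              branch 2.2.2.2 (add (A or not D)):
                (A or not D): β-rule — branch into A  //  not D.
                  branch 2.2.2.2.1 (add A):
                    ○ open, literals {A=true, D=true}.
                  branch 2.2.2.2.2 (add not D):
                    × closes — contains both D and not D.
3 branches closed, 21 open.
Each open branch fixes some atoms; the unmentioned ones are free. Counting distinct full assignments: branch {A=false, B=true, C=false} (E, D) contributes 4 new; branch {A=false, B=true} (C, E, D) contributes 4 new; branch {B=true, C=true} (A, E, D) contributes 4 new; branch {A=false, B=true, E=false} (C, D) contributes 0 new; branch {A=false, B=true, E=true} (C, D) contributes 0 new; branch {A=false, B=true, D=false} (C, E) contributes 0 new; branch {C=true, E=false} (A, D, B) contributes 4 new; branch {C=true, E=true} (A, D, B) contributes 4 new; branch {A=true, C=true} (E, D, B) contributes 0 new; branch {C=true, D=false} (A, E, B) contributes 0 new; branch {B=true, C=false} (A, E, D) contributes 4 new; branch {B=true} (C, A, E, D) contributes 0 new; branch {C=false, D=true} (A, E, B) contributes 4 new; branch {B=true, D=true} (C, A, E) contributes 0 new; branch {B=true, E=false} (C, A, D) contributes 0 new; branch {B=true, E=true} (C, A, D) contributes 0 new; branch {A=true, B=true} (C, E, D) contributes 0 new; branch {B=true, D=false} (C, A, E) contributes 0 new; branch {D=true, E=false} (C, A, B) contributes 0 new; branch {D=true, E=true} (C, A, B) contributes 0 new; branch {A=true, D=true} (C, E, B) contributes 0 new. Total: 28.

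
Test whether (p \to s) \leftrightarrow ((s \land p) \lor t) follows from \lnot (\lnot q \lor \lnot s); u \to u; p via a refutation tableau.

Yes

Initial set: {T \lnot (\lnot q \lor \lnot s); T (u \to u); T p; F ((p \to s) \leftrightarrow ((s \land p) \lor t))}.
T \lnot (\lnot q \lor \lnot s): α-rule — add F \lnot q, F \lnot s.
T (u \to u): β-rule — branch into F u  //  T u.
  branch 1 (add F u):
    F ((p \to s) \leftrightarrow ((s \land p) \lor t)): β-rule — branch into T (p \to s), F ((s \land p) \lor t)  //  F (p \to s), T ((s \land p) \lor t).
      branch 1.1 (add T (p \to s), F ((s \land p) \lor t)):
        F ((s \land p) \lor t): α-rule — add F (s \land p), F t.
        T (p \to s): β-rule — branch into F p  //  T s.
          branch 1.1.1 (add F p):
            × closes — contains both p and \lnot p.
          branch 1.1.2 (add T s):
            F (s \land p): β-rule — branch into F s  //  F p.
              branch 1.1.2.1 (add F s):
                × closes — contains both s and \lnot s.
              branch 1.1.2.2 (add F p):
                × closes — contains both p and \lnot p.
      branch 1.2 (add F (p \to s), T ((s \land p) \lor t)):
        F (p \to s): α-rule — add T p, F s.
        × closes — contains both s and \lnot s.
  branch 2 (add T u):
    F ((p \to s) \leftrightarrow ((s \land p) \lor t)): β-rule — branch into T (p \to s), F ((s \land p) \lor t)  //  F (p \to s), T ((s \land p) \lor t).
      branch 2.1 (add T (p \to s), F ((s \land p) \lor t)):
        F ((s \land p) \lor t): α-rule — add F (s \land p), F t.
        T (p \to s): β-rule — branch into F p  //  T s.
          branch 2.1.1 (add F p):
            × closes — contains both p and \lnot p.
          branch 2.1.2 (add T s):
            F (s \land p): β-rule — branch into F s  //  F p.
              branch 2.1.2.1 (add F s):
                × closes — contains both s and \lnot s.
              branch 2.1.2.2 (add F p):
                × closes — contains both p and \lnot p.
      branch 2.2 (add F (p \to s), T ((s \land p) \lor t)):
        F (p \to s): α-rule — add T p, F s.
        × closes — contains both s and \lnot s.
All 8 branches close.
Every branch closed, so the premises entail the conclusion.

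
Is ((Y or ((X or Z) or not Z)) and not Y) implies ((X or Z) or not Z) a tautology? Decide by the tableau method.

Assume the negation and expand:
Initial set: {not (((Y or ((X or Z) or not Z)) and not Y) implies ((X or Z) or not Z))}.
not (((Y or ((X or Z) or not Z)) and not Y) implies ((X or Z) or not Z)): α-rule — add ((Y or ((X or Z) or not Z)) and not Y), not ((X or Z) or not Z).
((Y or ((X or Z) or not Z)) and not Y): α-rule — add (Y or ((X or Z) or not Z)), not Y.
not ((X or Z) or not Z): α-rule — add not (X or Z), not not Z.
not (X or Z): α-rule — add not X, not Z.
× closes — contains both Z and not Z.
All 1 branch closes.
Every branch closed, so the negation is unsatisfiable and the formula is valid.

Valid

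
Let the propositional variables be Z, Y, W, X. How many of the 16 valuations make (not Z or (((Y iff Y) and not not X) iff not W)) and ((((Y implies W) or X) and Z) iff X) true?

6

Initial set: {((not Z or (((Y iff Y) and not not X) iff not W)) and ((((Y implies W) or X) and Z) iff X))}.
((not Z or (((Y iff Y) and not not X) iff not W)) and ((((Y implies W) or X) and Z) iff X)): α-rule — add (not Z or (((Y iff Y) and not not X) iff not W)), ((((Y implies W) or X) and Z) iff X).
(not Z or (((Y iff Y) and not not X) iff not W)): β-rule — branch into not Z  //  (((Y iff Y) and not not X) iff not W).
  branch 1 (add not Z):
    ((((Y implies W) or X) and Z) iff X): β-rule — branch into (((Y implies W) or X) and Z), X  //  not (((Y implies W) or X) and Z), not X.
      branch 1.1 (add (((Y implies W) or X) and Z), X):
        (((Y implies W) or X) and Z): α-rule — add ((Y implies W) or X), Z.
        × closes — contains both Z and not Z.
      branch 1.2 (add not (((Y implies W) or X) and Z), not X):
        not (((Y implies W) or X) and Z): β-rule — branch into not ((Y implies W) or X)  //  not Z.
          branch 1.2.1 (add not ((Y implies W) or X)):
            not ((Y implies W) or X): α-rule — add not (Y implies W), not X.
            not (Y implies W): α-rule — add Y, not W.
            ○ open, literals {W=F, X=F, Y=T, Z=F}.
          branch 1.2.2 (add not Z):
            ○ open, literals {X=F, Z=F}.
  branch 2 (add (((Y iff Y) and not not X) iff not W)):
    ((((Y implies W) or X) and Z) iff X): β-rule — branch into (((Y implies W) or X) and Z), X  //  not (((Y implies W) or X) and Z), not X.
      branch 2.1 (add (((Y implies W) or X) and Z), X):
        (((Y implies W) or X) and Z): α-rule — add ((Y implies W) or X), Z.
        (((Y iff Y) and not not X) iff not W): β-rule — branch into ((Y iff Y) and not not X), not W  //  not ((Y iff Y) and not not X), not not W.
          branch 2.1.1 (add ((Y iff Y) and not not X), not W):
            ((Y iff Y) and not not X): α-rule — add (Y iff Y), not not X.
            not not X: drop double negation, giving X.
            ((Y implies W) or X): β-rule — branch into (Y implies W)  //  X.
              branch 2.1.1.1 (add (Y implies W)):
                (Y iff Y): β-rule — branch into Y, Y  //  not Y, not Y.
                  branch 2.1.1.1.1 (add Y, Y):
                    (Y implies W): β-rule — branch into not Y  //  W.
                      branch 2.1.1.1.1.1 (add not Y):
                        × closes — contains both Y and not Y.
                      branch 2.1.1.1.1.2 (add W):
                        × closes — contains both W and not W.
                  branch 2.1.1.1.2 (add not Y, not Y):
                    (Y implies W): β-rule — branch into not Y  //  W.
                      branch 2.1.1.1.2.1 (add not Y):
                        ○ open, literals {W=F, X=T, Y=F, Z=T}.
                      branch 2.1.1.1.2.2 (add W):
                        × closes — contains both W and not W.
              branch 2.1.1.2 (add X):
                (Y iff Y): β-rule — branch into Y, Y  //  not Y, not Y.
                  branch 2.1.1.2.1 (add Y, Y):
                    ○ open, literals {W=F, X=T, Y=T, Z=T}.
                  branch 2.1.1.2.2 (add not Y, not Y):
                    ○ open, literals {W=F, X=T, Y=F, Z=T}.
          branch 2.1.2 (add not ((Y iff Y) and not not X), not not W):
            ((Y implies W) or X): β-rule — branch into (Y implies W)  //  X.
              branch 2.1.2.1 (add (Y implies W)):
                not ((Y iff Y) and not not X): β-rule — branch into not (Y iff Y)  //  not not not X.
                  branch 2.1.2.1.1 (add not (Y iff Y)):
                    (Y implies W): β-rule — branch into not Y  //  W.
                      branch 2.1.2.1.1.1 (add not Y):
                        not (Y iff Y): β-rule — branch into Y, not Y  //  not Y, Y.
                          branch 2.1.2.1.1.1.1 (add Y, not Y):
                            × closes — contains both Y and not Y.
                          branch 2.1.2.1.1.1.2 (add not Y, Y):
                            × closes — contains both Y and not Y.
                      branch 2.1.2.1.1.2 (add W):
                        not (Y iff Y): β-rule — branch into Y, not Y  //  not Y, Y.
                          branch 2.1.2.1.1.2.1 (add Y, not Y):
                            × closes — contains both Y and not Y.
                          branch 2.1.2.1.1.2.2 (add not Y, Y):
                            × closes — contains both Y and not Y.
                  branch 2.1.2.1.2 (add not not not X):
                    not not not X: drop double negation, giving not X.
                    × closes — contains both X and not X.
              branch 2.1.2.2 (add X):
                not ((Y iff Y) and not not X): β-rule — branch into not (Y iff Y)  //  not not not X.
                  branch 2.1.2.2.1 (add not (Y iff Y)):
                    not (Y iff Y): β-rule — branch into Y, not Y  //  not Y, Y.
                      branch 2.1.2.2.1.1 (add Y, not Y):
                        × closes — contains both Y and not Y.
                      branch 2.1.2.2.1.2 (add not Y, Y):
                        × closes — contains both Y and not Y.
                  branch 2.1.2.2.2 (add not not not X):
                    not not not X: drop double negation, giving not X.
                    × closes — contains both X and not X.
      branch 2.2 (add not (((Y implies W) or X) and Z), not X):
        (((Y iff Y) and not not X) iff not W): β-rule — branch into ((Y iff Y) and not not X), not W  //  not ((Y iff Y) and not not X), not not W.
          branch 2.2.1 (add ((Y iff Y) and not not X), not W):
            ((Y iff Y) and not not X): α-rule — add (Y iff Y), not not X.
            not not X: drop double negation, giving X.
            × closes — contains both X and not X.
          branch 2.2.2 (add not ((Y iff Y) and not not X), not not W):
            not (((Y implies W) or X) and Z): β-rule — branch into not ((Y implies W) or X)  //  not Z.
              branch 2.2.2.1 (add not ((Y implies W) or X)):
                not ((Y implies W) or X): α-rule — add not (Y implies W), not X.
                not (Y implies W): α-rule — add Y, not W.
                × closes — contains both W and not W.
              branch 2.2.2.2 (add not Z):
                not ((Y iff Y) and not not X): β-rule — branch into not (Y iff Y)  //  not not not X.
                  branch 2.2.2.2.1 (add not (Y iff Y)):
                    not (Y iff Y): β-rule — branch into Y, not Y  //  not Y, Y.
                      branch 2.2.2.2.1.1 (add Y, not Y):
                        × closes — contains both Y and not Y.
                      branch 2.2.2.2.1.2 (add not Y, Y):
                        × closes — contains both Y and not Y.
                  branch 2.2.2.2.2 (add not not not X):
                    not not not X: drop double negation, giving not X.
                    ○ open, literals {W=T, X=F, Z=F}.
16 branches closed, 6 open.
Each open branch fixes some atoms; the unmentioned ones are free. Counting distinct full assignments: branch {W=F, X=F, Y=T, Z=F} (none free) contributes 1 new; branch {X=F, Z=F} (Y, W) contributes 3 new; branch {W=F, X=T, Y=F, Z=T} (none free) contributes 1 new; branch {W=F, X=T, Y=T, Z=T} (none free) contributes 1 new; branch {W=F, X=T, Y=F, Z=T} (none free) contributes 0 new; branch {W=T, X=F, Z=F} (Y) contributes 0 new. Total: 6.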